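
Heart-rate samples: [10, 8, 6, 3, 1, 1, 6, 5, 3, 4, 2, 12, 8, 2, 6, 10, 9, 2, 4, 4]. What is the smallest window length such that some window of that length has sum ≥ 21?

add 10: running sum 10 < 21
add 8: running sum 18 < 21
add 6: shortest ending here [10, 8, 6] sum 24, len 3
add 3: shortest ending here [10, 8, 6, 3] sum 27, len 4
add 1: shortest ending here [10, 8, 6, 3, 1] sum 28, len 5
add 1: shortest ending here [10, 8, 6, 3, 1, 1] sum 29, len 6
add 6: shortest ending here [8, 6, 3, 1, 1, 6] sum 25, len 6
add 5: shortest ending here [6, 3, 1, 1, 6, 5] sum 22, len 6
add 3: shortest ending here [6, 3, 1, 1, 6, 5, 3] sum 25, len 7
add 4: shortest ending here [3, 1, 1, 6, 5, 3, 4] sum 23, len 7
add 2: shortest ending here [1, 6, 5, 3, 4, 2] sum 21, len 6
add 12: shortest ending here [3, 4, 2, 12] sum 21, len 4
add 8: shortest ending here [2, 12, 8] sum 22, len 3
add 2: shortest ending here [12, 8, 2] sum 22, len 3
add 6: shortest ending here [12, 8, 2, 6] sum 28, len 4
add 10: shortest ending here [8, 2, 6, 10] sum 26, len 4
add 9: shortest ending here [6, 10, 9] sum 25, len 3
add 2: shortest ending here [10, 9, 2] sum 21, len 3
add 4: shortest ending here [10, 9, 2, 4] sum 25, len 4
add 4: shortest ending here [10, 9, 2, 4, 4] sum 29, len 5
Shortest qualifying length: 3.

3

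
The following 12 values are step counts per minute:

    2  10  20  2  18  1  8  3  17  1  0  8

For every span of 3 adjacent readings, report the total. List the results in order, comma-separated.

32, 32, 40, 21, 27, 12, 28, 21, 18, 9

Sliding a size-3 window across the 12 values:
[2, 10, 20] → sum 32
[10, 20, 2] → sum 32
[20, 2, 18] → sum 40
[2, 18, 1] → sum 21
[18, 1, 8] → sum 27
[1, 8, 3] → sum 12
[8, 3, 17] → sum 28
[3, 17, 1] → sum 21
[17, 1, 0] → sum 18
[1, 0, 8] → sum 9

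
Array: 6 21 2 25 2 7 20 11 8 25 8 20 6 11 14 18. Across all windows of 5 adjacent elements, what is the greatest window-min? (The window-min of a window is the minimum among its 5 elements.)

8

6 21 2 25 2 → min 2
21 2 25 2 7 → min 2
2 25 2 7 20 → min 2
25 2 7 20 11 → min 2
2 7 20 11 8 → min 2
7 20 11 8 25 → min 7
20 11 8 25 8 → min 8
11 8 25 8 20 → min 8
8 25 8 20 6 → min 6
25 8 20 6 11 → min 6
8 20 6 11 14 → min 6
20 6 11 14 18 → min 6
Greatest of these is 8.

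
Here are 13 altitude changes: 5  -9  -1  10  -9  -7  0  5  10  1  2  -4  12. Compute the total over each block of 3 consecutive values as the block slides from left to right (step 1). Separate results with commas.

-5, 0, 0, -6, -16, -2, 15, 16, 13, -1, 10

(5, -9, -1) → sum -5
(-9, -1, 10) → sum 0
(-1, 10, -9) → sum 0
(10, -9, -7) → sum -6
(-9, -7, 0) → sum -16
(-7, 0, 5) → sum -2
(0, 5, 10) → sum 15
(5, 10, 1) → sum 16
(10, 1, 2) → sum 13
(1, 2, -4) → sum -1
(2, -4, 12) → sum 10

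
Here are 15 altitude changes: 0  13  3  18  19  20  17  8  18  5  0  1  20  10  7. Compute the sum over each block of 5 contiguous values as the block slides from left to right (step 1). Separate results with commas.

53, 73, 77, 82, 82, 68, 48, 32, 44, 36, 38

Sliding a size-5 window across the 15 values:
[0, 13, 3, 18, 19] → sum 53
[13, 3, 18, 19, 20] → sum 73
[3, 18, 19, 20, 17] → sum 77
[18, 19, 20, 17, 8] → sum 82
[19, 20, 17, 8, 18] → sum 82
[20, 17, 8, 18, 5] → sum 68
[17, 8, 18, 5, 0] → sum 48
[8, 18, 5, 0, 1] → sum 32
[18, 5, 0, 1, 20] → sum 44
[5, 0, 1, 20, 10] → sum 36
[0, 1, 20, 10, 7] → sum 38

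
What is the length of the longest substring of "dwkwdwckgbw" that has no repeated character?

add d: [d] len 1
add w: [d, w] len 2
add k: [d, w, k] len 3
add w (repeat w, move left end past it): [k, w] len 2
add d: [k, w, d] len 3
add w (repeat w, move left end past it): [d, w] len 2
add c: [d, w, c] len 3
add k: [d, w, c, k] len 4
add g: [d, w, c, k, g] len 5
add b: [d, w, c, k, g, b] len 6
add w (repeat w, move left end past it): [c, k, g, b, w] len 5
Longest all-distinct length: 6.

6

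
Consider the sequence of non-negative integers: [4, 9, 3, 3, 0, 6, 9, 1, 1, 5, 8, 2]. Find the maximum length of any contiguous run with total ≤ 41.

[4] sum 4 len 1
[4, 9] sum 13 len 2
[4, 9, 3] sum 16 len 3
[4, 9, 3, 3] sum 19 len 4
[4, 9, 3, 3, 0] sum 19 len 5
[4, 9, 3, 3, 0, 6] sum 25 len 6
[4, 9, 3, 3, 0, 6, 9] sum 34 len 7
[4, 9, 3, 3, 0, 6, 9, 1] sum 35 len 8
[4, 9, 3, 3, 0, 6, 9, 1, 1] sum 36 len 9
[4, 9, 3, 3, 0, 6, 9, 1, 1, 5] sum 41 len 10
[3, 3, 0, 6, 9, 1, 1, 5, 8] sum 36 len 9
[3, 3, 0, 6, 9, 1, 1, 5, 8, 2] sum 38 len 10
Longest length seen: 10.

10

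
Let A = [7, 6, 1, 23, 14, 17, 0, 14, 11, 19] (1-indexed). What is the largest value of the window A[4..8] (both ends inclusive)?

23

Elements at indices 4..8: 23, 14, 17, 0, 14
max(23, 14, 17, 0, 14) = 23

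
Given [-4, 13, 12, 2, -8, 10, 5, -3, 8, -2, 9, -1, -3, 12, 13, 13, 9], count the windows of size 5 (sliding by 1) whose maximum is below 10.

-4 13 12 2 -8 → max 13
13 12 2 -8 10 → max 13
12 2 -8 10 5 → max 12
2 -8 10 5 -3 → max 10
-8 10 5 -3 8 → max 10
10 5 -3 8 -2 → max 10
5 -3 8 -2 9 → max 9  < 10 ✓
-3 8 -2 9 -1 → max 9  < 10 ✓
8 -2 9 -1 -3 → max 9  < 10 ✓
-2 9 -1 -3 12 → max 12
9 -1 -3 12 13 → max 13
-1 -3 12 13 13 → max 13
-3 12 13 13 9 → max 13
3 windows satisfy the condition.

3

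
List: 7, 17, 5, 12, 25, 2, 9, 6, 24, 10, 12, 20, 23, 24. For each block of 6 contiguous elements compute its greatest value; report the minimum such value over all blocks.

24

Each size-6 window and its max:
(7, 17, 5, 12, 25, 2) → max 25
(17, 5, 12, 25, 2, 9) → max 25
(5, 12, 25, 2, 9, 6) → max 25
(12, 25, 2, 9, 6, 24) → max 25
(25, 2, 9, 6, 24, 10) → max 25
(2, 9, 6, 24, 10, 12) → max 24
(9, 6, 24, 10, 12, 20) → max 24
(6, 24, 10, 12, 20, 23) → max 24
(24, 10, 12, 20, 23, 24) → max 24
Minimum of these is 24.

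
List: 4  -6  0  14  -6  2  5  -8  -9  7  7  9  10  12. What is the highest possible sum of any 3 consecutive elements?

31

Each size-3 window and its sum:
(4, -6, 0) → sum -2
(-6, 0, 14) → sum 8
(0, 14, -6) → sum 8
(14, -6, 2) → sum 10
(-6, 2, 5) → sum 1
(2, 5, -8) → sum -1
(5, -8, -9) → sum -12
(-8, -9, 7) → sum -10
(-9, 7, 7) → sum 5
(7, 7, 9) → sum 23
(7, 9, 10) → sum 26
(9, 10, 12) → sum 31
Highest of these is 31.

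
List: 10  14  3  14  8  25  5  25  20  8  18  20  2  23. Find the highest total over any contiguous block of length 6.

101

(10, 14, 3, 14, 8, 25) → sum 74
(14, 3, 14, 8, 25, 5) → sum 69
(3, 14, 8, 25, 5, 25) → sum 80
(14, 8, 25, 5, 25, 20) → sum 97
(8, 25, 5, 25, 20, 8) → sum 91
(25, 5, 25, 20, 8, 18) → sum 101
(5, 25, 20, 8, 18, 20) → sum 96
(25, 20, 8, 18, 20, 2) → sum 93
(20, 8, 18, 20, 2, 23) → sum 91
Highest of these is 101.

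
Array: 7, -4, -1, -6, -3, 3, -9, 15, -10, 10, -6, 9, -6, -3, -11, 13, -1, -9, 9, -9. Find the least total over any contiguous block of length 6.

(7, -4, -1, -6, -3, 3) → sum -4
(-4, -1, -6, -3, 3, -9) → sum -20
(-1, -6, -3, 3, -9, 15) → sum -1
(-6, -3, 3, -9, 15, -10) → sum -10
(-3, 3, -9, 15, -10, 10) → sum 6
(3, -9, 15, -10, 10, -6) → sum 3
(-9, 15, -10, 10, -6, 9) → sum 9
(15, -10, 10, -6, 9, -6) → sum 12
(-10, 10, -6, 9, -6, -3) → sum -6
(10, -6, 9, -6, -3, -11) → sum -7
(-6, 9, -6, -3, -11, 13) → sum -4
(9, -6, -3, -11, 13, -1) → sum 1
(-6, -3, -11, 13, -1, -9) → sum -17
(-3, -11, 13, -1, -9, 9) → sum -2
(-11, 13, -1, -9, 9, -9) → sum -8
Least of these is -20.

-20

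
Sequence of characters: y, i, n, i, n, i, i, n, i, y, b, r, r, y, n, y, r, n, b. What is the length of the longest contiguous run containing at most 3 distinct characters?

Extend right; when distinct count exceeds 3, shrink from the left:
add y: window [y] (1 distinct), len 1
add i: window [y, i] (2 distinct), len 2
add n: window [y, i, n] (3 distinct), len 3
add i: window [y, i, n, i] (3 distinct), len 4
add n: window [y, i, n, i, n] (3 distinct), len 5
add i: window [y, i, n, i, n, i] (3 distinct), len 6
add i: window [y, i, n, i, n, i, i] (3 distinct), len 7
add n: window [y, i, n, i, n, i, i, n] (3 distinct), len 8
add i: window [y, i, n, i, n, i, i, n, i] (3 distinct), len 9
add y: window [y, i, n, i, n, i, i, n, i, y] (3 distinct), len 10
add b: window [i, y, b] (3 distinct), len 3
add r: window [y, b, r] (3 distinct), len 3
add r: window [y, b, r, r] (3 distinct), len 4
add y: window [y, b, r, r, y] (3 distinct), len 5
add n: window [r, r, y, n] (3 distinct), len 4
add y: window [r, r, y, n, y] (3 distinct), len 5
add r: window [r, r, y, n, y, r] (3 distinct), len 6
add n: window [r, r, y, n, y, r, n] (3 distinct), len 7
add b: window [r, n, b] (3 distinct), len 3
Longest length with ≤3 distinct: 10.

10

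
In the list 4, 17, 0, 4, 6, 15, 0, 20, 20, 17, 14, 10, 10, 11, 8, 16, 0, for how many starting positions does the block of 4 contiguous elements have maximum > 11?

13

(4, 17, 0, 4) → max 17  > 11 ✓
(17, 0, 4, 6) → max 17  > 11 ✓
(0, 4, 6, 15) → max 15  > 11 ✓
(4, 6, 15, 0) → max 15  > 11 ✓
(6, 15, 0, 20) → max 20  > 11 ✓
(15, 0, 20, 20) → max 20  > 11 ✓
(0, 20, 20, 17) → max 20  > 11 ✓
(20, 20, 17, 14) → max 20  > 11 ✓
(20, 17, 14, 10) → max 20  > 11 ✓
(17, 14, 10, 10) → max 17  > 11 ✓
(14, 10, 10, 11) → max 14  > 11 ✓
(10, 10, 11, 8) → max 11
(10, 11, 8, 16) → max 16  > 11 ✓
(11, 8, 16, 0) → max 16  > 11 ✓
13 windows satisfy the condition.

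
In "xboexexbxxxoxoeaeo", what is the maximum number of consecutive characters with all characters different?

4

add x: [x] len 1
add b: [x, b] len 2
add o: [x, b, o] len 3
add e: [x, b, o, e] len 4
add x (repeat x, move left end past it): [b, o, e, x] len 4
add e (repeat e, move left end past it): [x, e] len 2
add x (repeat x, move left end past it): [e, x] len 2
add b: [e, x, b] len 3
add x (repeat x, move left end past it): [b, x] len 2
add x (repeat x, move left end past it): [x] len 1
add x (repeat x, move left end past it): [x] len 1
add o: [x, o] len 2
add x (repeat x, move left end past it): [o, x] len 2
add o (repeat o, move left end past it): [x, o] len 2
add e: [x, o, e] len 3
add a: [x, o, e, a] len 4
add e (repeat e, move left end past it): [a, e] len 2
add o: [a, e, o] len 3
Longest all-distinct length: 4.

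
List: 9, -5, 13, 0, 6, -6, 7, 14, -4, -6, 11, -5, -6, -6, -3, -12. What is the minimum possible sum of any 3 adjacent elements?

(9, -5, 13) → sum 17
(-5, 13, 0) → sum 8
(13, 0, 6) → sum 19
(0, 6, -6) → sum 0
(6, -6, 7) → sum 7
(-6, 7, 14) → sum 15
(7, 14, -4) → sum 17
(14, -4, -6) → sum 4
(-4, -6, 11) → sum 1
(-6, 11, -5) → sum 0
(11, -5, -6) → sum 0
(-5, -6, -6) → sum -17
(-6, -6, -3) → sum -15
(-6, -3, -12) → sum -21
Minimum of these is -21.

-21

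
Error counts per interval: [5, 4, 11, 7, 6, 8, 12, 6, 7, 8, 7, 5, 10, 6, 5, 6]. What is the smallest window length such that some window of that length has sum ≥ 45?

6

Extend right; whenever the sum reaches 45, record the length and shrink from the left:
add 5: running sum 5 < 45
add 4: running sum 9 < 45
add 11: running sum 20 < 45
add 7: running sum 27 < 45
add 6: running sum 33 < 45
add 8: running sum 41 < 45
end 6: [4, 11, 7, 6, 8, 12] sum 48, len 6
end 7: [11, 7, 6, 8, 12, 6] sum 50, len 6
end 8: [7, 6, 8, 12, 6, 7] sum 46, len 6
end 9: [6, 8, 12, 6, 7, 8] sum 47, len 6
end 10: [8, 12, 6, 7, 8, 7] sum 48, len 6
end 11: [12, 6, 7, 8, 7, 5] sum 45, len 6
end 12: [12, 6, 7, 8, 7, 5, 10] sum 55, len 7
end 13: [6, 7, 8, 7, 5, 10, 6] sum 49, len 7
end 14: [7, 8, 7, 5, 10, 6, 5] sum 48, len 7
end 15: [8, 7, 5, 10, 6, 5, 6] sum 47, len 7
Shortest qualifying length: 6.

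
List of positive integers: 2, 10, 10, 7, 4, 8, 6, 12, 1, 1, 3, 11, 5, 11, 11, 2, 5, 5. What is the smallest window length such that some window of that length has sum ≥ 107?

16

Extend right; whenever the sum reaches 107, record the length and shrink from the left:
add 2: running sum 2 < 107
add 10: running sum 12 < 107
add 10: running sum 22 < 107
add 7: running sum 29 < 107
add 4: running sum 33 < 107
add 8: running sum 41 < 107
add 6: running sum 47 < 107
add 12: running sum 59 < 107
add 1: running sum 60 < 107
add 1: running sum 61 < 107
add 3: running sum 64 < 107
add 11: running sum 75 < 107
add 5: running sum 80 < 107
add 11: running sum 91 < 107
add 11: running sum 102 < 107
add 2: running sum 104 < 107
add 5: shortest ending here [10, 10, 7, 4, 8, 6, 12, 1, 1, 3, 11, 5, 11, 11, 2, 5] sum 107, len 16
add 5: shortest ending here [10, 10, 7, 4, 8, 6, 12, 1, 1, 3, 11, 5, 11, 11, 2, 5, 5] sum 112, len 17
Shortest qualifying length: 16.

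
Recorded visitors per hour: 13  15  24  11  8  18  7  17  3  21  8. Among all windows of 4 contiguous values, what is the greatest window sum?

63

13 15 24 11 → sum 63
15 24 11 8 → sum 58
24 11 8 18 → sum 61
11 8 18 7 → sum 44
8 18 7 17 → sum 50
18 7 17 3 → sum 45
7 17 3 21 → sum 48
17 3 21 8 → sum 49
Greatest of these is 63.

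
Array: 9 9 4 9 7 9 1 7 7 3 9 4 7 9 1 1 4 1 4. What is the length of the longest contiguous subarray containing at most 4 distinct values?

[9] 1 distinct, len 1
[9, 9] 1 distinct, len 2
[9, 9, 4] 2 distinct, len 3
[9, 9, 4, 9] 2 distinct, len 4
[9, 9, 4, 9, 7] 3 distinct, len 5
[9, 9, 4, 9, 7, 9] 3 distinct, len 6
[9, 9, 4, 9, 7, 9, 1] 4 distinct, len 7
[9, 9, 4, 9, 7, 9, 1, 7] 4 distinct, len 8
[9, 9, 4, 9, 7, 9, 1, 7, 7] 4 distinct, len 9
[9, 7, 9, 1, 7, 7, 3] 4 distinct, len 7
[9, 7, 9, 1, 7, 7, 3, 9] 4 distinct, len 8
[7, 7, 3, 9, 4] 4 distinct, len 5
[7, 7, 3, 9, 4, 7] 4 distinct, len 6
[7, 7, 3, 9, 4, 7, 9] 4 distinct, len 7
[9, 4, 7, 9, 1] 4 distinct, len 5
[9, 4, 7, 9, 1, 1] 4 distinct, len 6
[9, 4, 7, 9, 1, 1, 4] 4 distinct, len 7
[9, 4, 7, 9, 1, 1, 4, 1] 4 distinct, len 8
[9, 4, 7, 9, 1, 1, 4, 1, 4] 4 distinct, len 9
Longest length with ≤4 distinct: 9.

9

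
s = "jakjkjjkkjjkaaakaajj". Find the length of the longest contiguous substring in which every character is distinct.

add j: [j] len 1
add a: [j, a] len 2
add k: [j, a, k] len 3
add j (repeat j, move left end past it): [a, k, j] len 3
add k (repeat k, move left end past it): [j, k] len 2
add j (repeat j, move left end past it): [k, j] len 2
add j (repeat j, move left end past it): [j] len 1
add k: [j, k] len 2
add k (repeat k, move left end past it): [k] len 1
add j: [k, j] len 2
add j (repeat j, move left end past it): [j] len 1
add k: [j, k] len 2
add a: [j, k, a] len 3
add a (repeat a, move left end past it): [a] len 1
add a (repeat a, move left end past it): [a] len 1
add k: [a, k] len 2
add a (repeat a, move left end past it): [k, a] len 2
add a (repeat a, move left end past it): [a] len 1
add j: [a, j] len 2
add j (repeat j, move left end past it): [j] len 1
Longest all-distinct length: 3.

3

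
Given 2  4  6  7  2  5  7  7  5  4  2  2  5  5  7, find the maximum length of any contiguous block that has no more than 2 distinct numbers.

4

add 2: window [2] (1 distinct), len 1
add 4: window [2, 4] (2 distinct), len 2
add 6: window [4, 6] (2 distinct), len 2
add 7: window [6, 7] (2 distinct), len 2
add 2: window [7, 2] (2 distinct), len 2
add 5: window [2, 5] (2 distinct), len 2
add 7: window [5, 7] (2 distinct), len 2
add 7: window [5, 7, 7] (2 distinct), len 3
add 5: window [5, 7, 7, 5] (2 distinct), len 4
add 4: window [5, 4] (2 distinct), len 2
add 2: window [4, 2] (2 distinct), len 2
add 2: window [4, 2, 2] (2 distinct), len 3
add 5: window [2, 2, 5] (2 distinct), len 3
add 5: window [2, 2, 5, 5] (2 distinct), len 4
add 7: window [5, 5, 7] (2 distinct), len 3
Longest length with ≤2 distinct: 4.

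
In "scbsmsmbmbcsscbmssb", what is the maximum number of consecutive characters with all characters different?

4

[s] len 1
[s, c] len 2
[s, c, b] len 3
[c, b, s] len 3
[c, b, s, m] len 4
[m, s] len 2
[s, m] len 2
[s, m, b] len 3
[b, m] len 2
[m, b] len 2
[m, b, c] len 3
[m, b, c, s] len 4
[s] len 1
[s, c] len 2
[s, c, b] len 3
[s, c, b, m] len 4
[c, b, m, s] len 4
[s] len 1
[s, b] len 2
Longest all-distinct length: 4.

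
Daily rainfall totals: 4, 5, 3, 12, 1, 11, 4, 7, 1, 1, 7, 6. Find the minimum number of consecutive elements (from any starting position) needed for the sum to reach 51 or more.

10

add 4: running sum 4 < 51
add 5: running sum 9 < 51
add 3: running sum 12 < 51
add 12: running sum 24 < 51
add 1: running sum 25 < 51
add 11: running sum 36 < 51
add 4: running sum 40 < 51
add 7: running sum 47 < 51
add 1: running sum 48 < 51
add 1: running sum 49 < 51
end 10: [5, 3, 12, 1, 11, 4, 7, 1, 1, 7] sum 52, len 10
end 11: [3, 12, 1, 11, 4, 7, 1, 1, 7, 6] sum 53, len 10
Shortest qualifying length: 10.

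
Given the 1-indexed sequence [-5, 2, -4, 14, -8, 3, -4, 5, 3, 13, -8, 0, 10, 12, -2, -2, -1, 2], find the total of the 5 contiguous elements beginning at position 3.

1

Elements at indices 3..7: -4, 14, -8, 3, -4
sum(-4, 14, -8, 3, -4) = 1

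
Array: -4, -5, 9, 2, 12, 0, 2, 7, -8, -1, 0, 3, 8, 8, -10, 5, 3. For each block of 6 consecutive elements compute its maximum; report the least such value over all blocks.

7

[-4, -5, 9, 2, 12, 0] → max 12
[-5, 9, 2, 12, 0, 2] → max 12
[9, 2, 12, 0, 2, 7] → max 12
[2, 12, 0, 2, 7, -8] → max 12
[12, 0, 2, 7, -8, -1] → max 12
[0, 2, 7, -8, -1, 0] → max 7
[2, 7, -8, -1, 0, 3] → max 7
[7, -8, -1, 0, 3, 8] → max 8
[-8, -1, 0, 3, 8, 8] → max 8
[-1, 0, 3, 8, 8, -10] → max 8
[0, 3, 8, 8, -10, 5] → max 8
[3, 8, 8, -10, 5, 3] → max 8
Least of these is 7.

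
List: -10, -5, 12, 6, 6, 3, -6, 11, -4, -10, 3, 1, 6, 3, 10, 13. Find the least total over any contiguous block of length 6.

-5

-10 -5 12 6 6 3 → sum 12
-5 12 6 6 3 -6 → sum 16
12 6 6 3 -6 11 → sum 32
6 6 3 -6 11 -4 → sum 16
6 3 -6 11 -4 -10 → sum 0
3 -6 11 -4 -10 3 → sum -3
-6 11 -4 -10 3 1 → sum -5
11 -4 -10 3 1 6 → sum 7
-4 -10 3 1 6 3 → sum -1
-10 3 1 6 3 10 → sum 13
3 1 6 3 10 13 → sum 36
Least of these is -5.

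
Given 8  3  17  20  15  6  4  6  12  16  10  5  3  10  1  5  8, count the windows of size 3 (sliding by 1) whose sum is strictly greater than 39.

3

[8, 3, 17] → sum 28
[3, 17, 20] → sum 40  > 39 ✓
[17, 20, 15] → sum 52  > 39 ✓
[20, 15, 6] → sum 41  > 39 ✓
[15, 6, 4] → sum 25
[6, 4, 6] → sum 16
[4, 6, 12] → sum 22
[6, 12, 16] → sum 34
[12, 16, 10] → sum 38
[16, 10, 5] → sum 31
[10, 5, 3] → sum 18
[5, 3, 10] → sum 18
[3, 10, 1] → sum 14
[10, 1, 5] → sum 16
[1, 5, 8] → sum 14
3 windows satisfy the condition.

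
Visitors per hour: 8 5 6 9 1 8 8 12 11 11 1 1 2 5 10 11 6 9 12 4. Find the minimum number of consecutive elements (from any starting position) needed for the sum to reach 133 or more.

19

add 8: running sum 8 < 133
add 5: running sum 13 < 133
add 6: running sum 19 < 133
add 9: running sum 28 < 133
add 1: running sum 29 < 133
add 8: running sum 37 < 133
add 8: running sum 45 < 133
add 12: running sum 57 < 133
add 11: running sum 68 < 133
add 11: running sum 79 < 133
add 1: running sum 80 < 133
add 1: running sum 81 < 133
add 2: running sum 83 < 133
add 5: running sum 88 < 133
add 10: running sum 98 < 133
add 11: running sum 109 < 133
add 6: running sum 115 < 133
add 9: running sum 124 < 133
add 12: shortest ending here [8, 5, 6, 9, 1, 8, 8, 12, 11, 11, 1, 1, 2, 5, 10, 11, 6, 9, 12] sum 136, len 19
add 4: shortest ending here [8, 5, 6, 9, 1, 8, 8, 12, 11, 11, 1, 1, 2, 5, 10, 11, 6, 9, 12, 4] sum 140, len 20
Shortest qualifying length: 19.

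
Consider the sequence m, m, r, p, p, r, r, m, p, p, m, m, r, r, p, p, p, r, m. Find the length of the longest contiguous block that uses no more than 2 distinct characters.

6

add m: window [m] (1 distinct), len 1
add m: window [m, m] (1 distinct), len 2
add r: window [m, m, r] (2 distinct), len 3
add p: window [r, p] (2 distinct), len 2
add p: window [r, p, p] (2 distinct), len 3
add r: window [r, p, p, r] (2 distinct), len 4
add r: window [r, p, p, r, r] (2 distinct), len 5
add m: window [r, r, m] (2 distinct), len 3
add p: window [m, p] (2 distinct), len 2
add p: window [m, p, p] (2 distinct), len 3
add m: window [m, p, p, m] (2 distinct), len 4
add m: window [m, p, p, m, m] (2 distinct), len 5
add r: window [m, m, r] (2 distinct), len 3
add r: window [m, m, r, r] (2 distinct), len 4
add p: window [r, r, p] (2 distinct), len 3
add p: window [r, r, p, p] (2 distinct), len 4
add p: window [r, r, p, p, p] (2 distinct), len 5
add r: window [r, r, p, p, p, r] (2 distinct), len 6
add m: window [r, m] (2 distinct), len 2
Longest length with ≤2 distinct: 6.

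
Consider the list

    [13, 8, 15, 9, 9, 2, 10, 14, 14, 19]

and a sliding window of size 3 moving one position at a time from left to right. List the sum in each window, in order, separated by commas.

13 8 15 → sum 36
8 15 9 → sum 32
15 9 9 → sum 33
9 9 2 → sum 20
9 2 10 → sum 21
2 10 14 → sum 26
10 14 14 → sum 38
14 14 19 → sum 47

36, 32, 33, 20, 21, 26, 38, 47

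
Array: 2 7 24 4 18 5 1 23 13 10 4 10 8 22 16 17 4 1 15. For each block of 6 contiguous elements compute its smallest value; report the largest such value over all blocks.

4

Each size-6 window and its min:
[2, 7, 24, 4, 18, 5] → min 2
[7, 24, 4, 18, 5, 1] → min 1
[24, 4, 18, 5, 1, 23] → min 1
[4, 18, 5, 1, 23, 13] → min 1
[18, 5, 1, 23, 13, 10] → min 1
[5, 1, 23, 13, 10, 4] → min 1
[1, 23, 13, 10, 4, 10] → min 1
[23, 13, 10, 4, 10, 8] → min 4
[13, 10, 4, 10, 8, 22] → min 4
[10, 4, 10, 8, 22, 16] → min 4
[4, 10, 8, 22, 16, 17] → min 4
[10, 8, 22, 16, 17, 4] → min 4
[8, 22, 16, 17, 4, 1] → min 1
[22, 16, 17, 4, 1, 15] → min 1
Largest of these is 4.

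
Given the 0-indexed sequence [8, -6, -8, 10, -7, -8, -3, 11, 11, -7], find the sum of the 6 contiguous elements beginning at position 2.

Elements at indices 2..7: -8, 10, -7, -8, -3, 11
sum(-8, 10, -7, -8, -3, 11) = -5

-5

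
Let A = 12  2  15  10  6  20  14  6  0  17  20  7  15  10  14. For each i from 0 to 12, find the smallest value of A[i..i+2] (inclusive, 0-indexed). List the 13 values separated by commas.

[12, 2, 15] → min 2
[2, 15, 10] → min 2
[15, 10, 6] → min 6
[10, 6, 20] → min 6
[6, 20, 14] → min 6
[20, 14, 6] → min 6
[14, 6, 0] → min 0
[6, 0, 17] → min 0
[0, 17, 20] → min 0
[17, 20, 7] → min 7
[20, 7, 15] → min 7
[7, 15, 10] → min 7
[15, 10, 14] → min 10

2, 2, 6, 6, 6, 6, 0, 0, 0, 7, 7, 7, 10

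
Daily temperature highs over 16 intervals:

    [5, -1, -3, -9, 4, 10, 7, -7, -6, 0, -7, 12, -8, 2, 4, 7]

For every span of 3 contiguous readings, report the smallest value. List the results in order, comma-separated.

(5, -1, -3) → min -3
(-1, -3, -9) → min -9
(-3, -9, 4) → min -9
(-9, 4, 10) → min -9
(4, 10, 7) → min 4
(10, 7, -7) → min -7
(7, -7, -6) → min -7
(-7, -6, 0) → min -7
(-6, 0, -7) → min -7
(0, -7, 12) → min -7
(-7, 12, -8) → min -8
(12, -8, 2) → min -8
(-8, 2, 4) → min -8
(2, 4, 7) → min 2

-3, -9, -9, -9, 4, -7, -7, -7, -7, -7, -8, -8, -8, 2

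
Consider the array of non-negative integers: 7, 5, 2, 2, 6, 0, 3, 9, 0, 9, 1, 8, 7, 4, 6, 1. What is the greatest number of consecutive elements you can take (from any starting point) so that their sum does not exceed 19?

6

→ 7: sum 7, len 1
→ 5: sum 12, len 2
→ 2: sum 14, len 3
→ 2: sum 16, len 4
→ 6 (dropped 7): sum 15, len 4
→ 0: sum 15, len 5
→ 3: sum 18, len 6
→ 9 (dropped 5, 2, 2): sum 18, len 4
→ 0: sum 18, len 5
→ 9 (dropped 6, 0, 3): sum 18, len 3
→ 1: sum 19, len 4
→ 8 (dropped 9): sum 18, len 4
→ 7 (dropped 0, 9): sum 16, len 3
→ 4 (dropped 1): sum 19, len 3
→ 6 (dropped 8): sum 17, len 3
→ 1: sum 18, len 4
Longest length seen: 6.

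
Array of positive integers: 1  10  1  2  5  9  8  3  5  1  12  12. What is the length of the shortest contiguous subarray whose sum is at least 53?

8

Extend right; whenever the sum reaches 53, record the length and shrink from the left:
add 1: running sum 1 < 53
add 10: running sum 11 < 53
add 1: running sum 12 < 53
add 2: running sum 14 < 53
add 5: running sum 19 < 53
add 9: running sum 28 < 53
add 8: running sum 36 < 53
add 3: running sum 39 < 53
add 5: running sum 44 < 53
add 1: running sum 45 < 53
end 10: [10, 1, 2, 5, 9, 8, 3, 5, 1, 12] sum 56, len 10
end 11: [5, 9, 8, 3, 5, 1, 12, 12] sum 55, len 8
Shortest qualifying length: 8.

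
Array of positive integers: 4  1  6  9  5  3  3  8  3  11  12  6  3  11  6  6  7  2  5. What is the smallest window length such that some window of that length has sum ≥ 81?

13

add 4: running sum 4 < 81
add 1: running sum 5 < 81
add 6: running sum 11 < 81
add 9: running sum 20 < 81
add 5: running sum 25 < 81
add 3: running sum 28 < 81
add 3: running sum 31 < 81
add 8: running sum 39 < 81
add 3: running sum 42 < 81
add 11: running sum 53 < 81
add 12: running sum 65 < 81
add 6: running sum 71 < 81
add 3: running sum 74 < 81
end 13: [1, 6, 9, 5, 3, 3, 8, 3, 11, 12, 6, 3, 11] sum 81, len 13
end 14: [6, 9, 5, 3, 3, 8, 3, 11, 12, 6, 3, 11, 6] sum 86, len 13
end 15: [9, 5, 3, 3, 8, 3, 11, 12, 6, 3, 11, 6, 6] sum 86, len 13
end 16: [5, 3, 3, 8, 3, 11, 12, 6, 3, 11, 6, 6, 7] sum 84, len 13
end 17: [3, 3, 8, 3, 11, 12, 6, 3, 11, 6, 6, 7, 2] sum 81, len 13
end 18: [3, 8, 3, 11, 12, 6, 3, 11, 6, 6, 7, 2, 5] sum 83, len 13
Shortest qualifying length: 13.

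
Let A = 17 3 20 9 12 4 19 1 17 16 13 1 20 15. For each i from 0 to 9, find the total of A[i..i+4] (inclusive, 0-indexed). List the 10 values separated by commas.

17 3 20 9 12 → sum 61
3 20 9 12 4 → sum 48
20 9 12 4 19 → sum 64
9 12 4 19 1 → sum 45
12 4 19 1 17 → sum 53
4 19 1 17 16 → sum 57
19 1 17 16 13 → sum 66
1 17 16 13 1 → sum 48
17 16 13 1 20 → sum 67
16 13 1 20 15 → sum 65

61, 48, 64, 45, 53, 57, 66, 48, 67, 65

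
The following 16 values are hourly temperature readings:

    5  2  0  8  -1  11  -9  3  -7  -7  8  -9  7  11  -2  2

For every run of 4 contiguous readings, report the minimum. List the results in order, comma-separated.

0, -1, -1, -9, -9, -9, -9, -7, -9, -9, -9, -9, -2

5 2 0 8 → min 0
2 0 8 -1 → min -1
0 8 -1 11 → min -1
8 -1 11 -9 → min -9
-1 11 -9 3 → min -9
11 -9 3 -7 → min -9
-9 3 -7 -7 → min -9
3 -7 -7 8 → min -7
-7 -7 8 -9 → min -9
-7 8 -9 7 → min -9
8 -9 7 11 → min -9
-9 7 11 -2 → min -9
7 11 -2 2 → min -2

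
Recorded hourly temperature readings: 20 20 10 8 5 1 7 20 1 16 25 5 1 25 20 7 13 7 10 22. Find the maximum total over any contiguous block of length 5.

76

Each size-5 window and its sum:
(20, 20, 10, 8, 5) → sum 63
(20, 10, 8, 5, 1) → sum 44
(10, 8, 5, 1, 7) → sum 31
(8, 5, 1, 7, 20) → sum 41
(5, 1, 7, 20, 1) → sum 34
(1, 7, 20, 1, 16) → sum 45
(7, 20, 1, 16, 25) → sum 69
(20, 1, 16, 25, 5) → sum 67
(1, 16, 25, 5, 1) → sum 48
(16, 25, 5, 1, 25) → sum 72
(25, 5, 1, 25, 20) → sum 76
(5, 1, 25, 20, 7) → sum 58
(1, 25, 20, 7, 13) → sum 66
(25, 20, 7, 13, 7) → sum 72
(20, 7, 13, 7, 10) → sum 57
(7, 13, 7, 10, 22) → sum 59
Maximum of these is 76.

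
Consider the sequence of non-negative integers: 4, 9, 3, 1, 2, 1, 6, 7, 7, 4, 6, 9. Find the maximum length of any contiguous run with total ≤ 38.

[4] sum 4 len 1
[4, 9] sum 13 len 2
[4, 9, 3] sum 16 len 3
[4, 9, 3, 1] sum 17 len 4
[4, 9, 3, 1, 2] sum 19 len 5
[4, 9, 3, 1, 2, 1] sum 20 len 6
[4, 9, 3, 1, 2, 1, 6] sum 26 len 7
[4, 9, 3, 1, 2, 1, 6, 7] sum 33 len 8
[9, 3, 1, 2, 1, 6, 7, 7] sum 36 len 8
[3, 1, 2, 1, 6, 7, 7, 4] sum 31 len 8
[3, 1, 2, 1, 6, 7, 7, 4, 6] sum 37 len 9
[7, 7, 4, 6, 9] sum 33 len 5
Longest length seen: 9.

9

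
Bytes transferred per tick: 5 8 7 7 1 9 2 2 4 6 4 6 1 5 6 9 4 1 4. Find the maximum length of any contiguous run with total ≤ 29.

→ 5: sum 5, len 1
→ 8: sum 13, len 2
→ 7: sum 20, len 3
→ 7: sum 27, len 4
→ 1: sum 28, len 5
→ 9 (dropped 5, 8): sum 24, len 4
→ 2: sum 26, len 5
→ 2: sum 28, len 6
→ 4 (dropped 7): sum 25, len 6
→ 6 (dropped 7): sum 24, len 6
→ 4: sum 28, len 7
→ 6 (dropped 1, 9): sum 24, len 6
→ 1: sum 25, len 7
→ 5 (dropped 2): sum 28, len 7
→ 6 (dropped 2, 4): sum 28, len 6
→ 9 (dropped 6, 4): sum 27, len 5
→ 4 (dropped 6): sum 25, len 5
→ 1: sum 26, len 6
→ 4 (dropped 1): sum 29, len 6
Longest length seen: 7.

7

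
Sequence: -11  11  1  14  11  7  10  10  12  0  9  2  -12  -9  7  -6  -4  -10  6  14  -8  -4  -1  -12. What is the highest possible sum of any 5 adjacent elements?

(-11, 11, 1, 14, 11) → sum 26
(11, 1, 14, 11, 7) → sum 44
(1, 14, 11, 7, 10) → sum 43
(14, 11, 7, 10, 10) → sum 52
(11, 7, 10, 10, 12) → sum 50
(7, 10, 10, 12, 0) → sum 39
(10, 10, 12, 0, 9) → sum 41
(10, 12, 0, 9, 2) → sum 33
(12, 0, 9, 2, -12) → sum 11
(0, 9, 2, -12, -9) → sum -10
(9, 2, -12, -9, 7) → sum -3
(2, -12, -9, 7, -6) → sum -18
(-12, -9, 7, -6, -4) → sum -24
(-9, 7, -6, -4, -10) → sum -22
(7, -6, -4, -10, 6) → sum -7
(-6, -4, -10, 6, 14) → sum 0
(-4, -10, 6, 14, -8) → sum -2
(-10, 6, 14, -8, -4) → sum -2
(6, 14, -8, -4, -1) → sum 7
(14, -8, -4, -1, -12) → sum -11
Highest of these is 52.

52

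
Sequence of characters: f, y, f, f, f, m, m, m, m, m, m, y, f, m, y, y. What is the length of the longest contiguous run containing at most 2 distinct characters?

Extend right; when distinct count exceeds 2, shrink from the left:
add f: window [f] (1 distinct), len 1
add y: window [f, y] (2 distinct), len 2
add f: window [f, y, f] (2 distinct), len 3
add f: window [f, y, f, f] (2 distinct), len 4
add f: window [f, y, f, f, f] (2 distinct), len 5
add m: window [f, f, f, m] (2 distinct), len 4
add m: window [f, f, f, m, m] (2 distinct), len 5
add m: window [f, f, f, m, m, m] (2 distinct), len 6
add m: window [f, f, f, m, m, m, m] (2 distinct), len 7
add m: window [f, f, f, m, m, m, m, m] (2 distinct), len 8
add m: window [f, f, f, m, m, m, m, m, m] (2 distinct), len 9
add y: window [m, m, m, m, m, m, y] (2 distinct), len 7
add f: window [y, f] (2 distinct), len 2
add m: window [f, m] (2 distinct), len 2
add y: window [m, y] (2 distinct), len 2
add y: window [m, y, y] (2 distinct), len 3
Longest length with ≤2 distinct: 9.

9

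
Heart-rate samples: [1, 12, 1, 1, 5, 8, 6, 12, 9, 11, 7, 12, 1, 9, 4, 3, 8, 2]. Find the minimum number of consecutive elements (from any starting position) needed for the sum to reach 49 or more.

Extend right; whenever the sum reaches 49, record the length and shrink from the left:
add 1: running sum 1 < 49
add 12: running sum 13 < 49
add 1: running sum 14 < 49
add 1: running sum 15 < 49
add 5: running sum 20 < 49
add 8: running sum 28 < 49
add 6: running sum 34 < 49
add 12: running sum 46 < 49
end 8: [12, 1, 1, 5, 8, 6, 12, 9] sum 54, len 8
end 9: [5, 8, 6, 12, 9, 11] sum 51, len 6
end 10: [8, 6, 12, 9, 11, 7] sum 53, len 6
end 11: [12, 9, 11, 7, 12] sum 51, len 5
end 12: [12, 9, 11, 7, 12, 1] sum 52, len 6
end 13: [9, 11, 7, 12, 1, 9] sum 49, len 6
end 14: [9, 11, 7, 12, 1, 9, 4] sum 53, len 7
end 15: [9, 11, 7, 12, 1, 9, 4, 3] sum 56, len 8
end 16: [11, 7, 12, 1, 9, 4, 3, 8] sum 55, len 8
end 17: [11, 7, 12, 1, 9, 4, 3, 8, 2] sum 57, len 9
Shortest qualifying length: 5.

5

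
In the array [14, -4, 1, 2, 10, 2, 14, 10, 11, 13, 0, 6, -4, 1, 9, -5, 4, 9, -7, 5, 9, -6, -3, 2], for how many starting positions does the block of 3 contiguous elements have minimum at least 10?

2

[14, -4, 1] → min -4
[-4, 1, 2] → min -4
[1, 2, 10] → min 1
[2, 10, 2] → min 2
[10, 2, 14] → min 2
[2, 14, 10] → min 2
[14, 10, 11] → min 10  ≥ 10 ✓
[10, 11, 13] → min 10  ≥ 10 ✓
[11, 13, 0] → min 0
[13, 0, 6] → min 0
[0, 6, -4] → min -4
[6, -4, 1] → min -4
[-4, 1, 9] → min -4
[1, 9, -5] → min -5
[9, -5, 4] → min -5
[-5, 4, 9] → min -5
[4, 9, -7] → min -7
[9, -7, 5] → min -7
[-7, 5, 9] → min -7
[5, 9, -6] → min -6
[9, -6, -3] → min -6
[-6, -3, 2] → min -6
2 windows satisfy the condition.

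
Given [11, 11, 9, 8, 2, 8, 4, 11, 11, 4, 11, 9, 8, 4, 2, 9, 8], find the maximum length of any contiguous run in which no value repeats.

[11] len 1
[11] len 1
[11, 9] len 2
[11, 9, 8] len 3
[11, 9, 8, 2] len 4
[2, 8] len 2
[2, 8, 4] len 3
[2, 8, 4, 11] len 4
[11] len 1
[11, 4] len 2
[4, 11] len 2
[4, 11, 9] len 3
[4, 11, 9, 8] len 4
[11, 9, 8, 4] len 4
[11, 9, 8, 4, 2] len 5
[8, 4, 2, 9] len 4
[4, 2, 9, 8] len 4
Longest all-distinct length: 5.

5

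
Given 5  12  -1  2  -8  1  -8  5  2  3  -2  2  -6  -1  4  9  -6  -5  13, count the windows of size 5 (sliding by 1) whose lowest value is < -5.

(5, 12, -1, 2, -8) → min -8  < -5 ✓
(12, -1, 2, -8, 1) → min -8  < -5 ✓
(-1, 2, -8, 1, -8) → min -8  < -5 ✓
(2, -8, 1, -8, 5) → min -8  < -5 ✓
(-8, 1, -8, 5, 2) → min -8  < -5 ✓
(1, -8, 5, 2, 3) → min -8  < -5 ✓
(-8, 5, 2, 3, -2) → min -8  < -5 ✓
(5, 2, 3, -2, 2) → min -2
(2, 3, -2, 2, -6) → min -6  < -5 ✓
(3, -2, 2, -6, -1) → min -6  < -5 ✓
(-2, 2, -6, -1, 4) → min -6  < -5 ✓
(2, -6, -1, 4, 9) → min -6  < -5 ✓
(-6, -1, 4, 9, -6) → min -6  < -5 ✓
(-1, 4, 9, -6, -5) → min -6  < -5 ✓
(4, 9, -6, -5, 13) → min -6  < -5 ✓
14 windows satisfy the condition.

14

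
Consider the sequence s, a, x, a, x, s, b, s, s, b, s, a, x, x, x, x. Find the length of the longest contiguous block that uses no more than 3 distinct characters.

[s] 1 distinct, len 1
[s, a] 2 distinct, len 2
[s, a, x] 3 distinct, len 3
[s, a, x, a] 3 distinct, len 4
[s, a, x, a, x] 3 distinct, len 5
[s, a, x, a, x, s] 3 distinct, len 6
[x, s, b] 3 distinct, len 3
[x, s, b, s] 3 distinct, len 4
[x, s, b, s, s] 3 distinct, len 5
[x, s, b, s, s, b] 3 distinct, len 6
[x, s, b, s, s, b, s] 3 distinct, len 7
[s, b, s, s, b, s, a] 3 distinct, len 7
[s, a, x] 3 distinct, len 3
[s, a, x, x] 3 distinct, len 4
[s, a, x, x, x] 3 distinct, len 5
[s, a, x, x, x, x] 3 distinct, len 6
Longest length with ≤3 distinct: 7.

7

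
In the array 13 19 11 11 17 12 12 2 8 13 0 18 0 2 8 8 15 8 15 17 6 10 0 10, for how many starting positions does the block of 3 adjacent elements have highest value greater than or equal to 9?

20

[13, 19, 11] → max 19  ≥ 9 ✓
[19, 11, 11] → max 19  ≥ 9 ✓
[11, 11, 17] → max 17  ≥ 9 ✓
[11, 17, 12] → max 17  ≥ 9 ✓
[17, 12, 12] → max 17  ≥ 9 ✓
[12, 12, 2] → max 12  ≥ 9 ✓
[12, 2, 8] → max 12  ≥ 9 ✓
[2, 8, 13] → max 13  ≥ 9 ✓
[8, 13, 0] → max 13  ≥ 9 ✓
[13, 0, 18] → max 18  ≥ 9 ✓
[0, 18, 0] → max 18  ≥ 9 ✓
[18, 0, 2] → max 18  ≥ 9 ✓
[0, 2, 8] → max 8
[2, 8, 8] → max 8
[8, 8, 15] → max 15  ≥ 9 ✓
[8, 15, 8] → max 15  ≥ 9 ✓
[15, 8, 15] → max 15  ≥ 9 ✓
[8, 15, 17] → max 17  ≥ 9 ✓
[15, 17, 6] → max 17  ≥ 9 ✓
[17, 6, 10] → max 17  ≥ 9 ✓
[6, 10, 0] → max 10  ≥ 9 ✓
[10, 0, 10] → max 10  ≥ 9 ✓
20 windows satisfy the condition.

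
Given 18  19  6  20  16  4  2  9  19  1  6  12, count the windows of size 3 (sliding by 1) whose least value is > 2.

4

(18, 19, 6) → min 6  > 2 ✓
(19, 6, 20) → min 6  > 2 ✓
(6, 20, 16) → min 6  > 2 ✓
(20, 16, 4) → min 4  > 2 ✓
(16, 4, 2) → min 2
(4, 2, 9) → min 2
(2, 9, 19) → min 2
(9, 19, 1) → min 1
(19, 1, 6) → min 1
(1, 6, 12) → min 1
4 windows satisfy the condition.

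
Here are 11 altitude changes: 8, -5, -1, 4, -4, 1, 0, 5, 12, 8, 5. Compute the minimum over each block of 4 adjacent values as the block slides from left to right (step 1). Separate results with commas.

(8, -5, -1, 4) → min -5
(-5, -1, 4, -4) → min -5
(-1, 4, -4, 1) → min -4
(4, -4, 1, 0) → min -4
(-4, 1, 0, 5) → min -4
(1, 0, 5, 12) → min 0
(0, 5, 12, 8) → min 0
(5, 12, 8, 5) → min 5

-5, -5, -4, -4, -4, 0, 0, 5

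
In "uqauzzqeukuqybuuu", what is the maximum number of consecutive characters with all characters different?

5

[u] len 1
[u, q] len 2
[u, q, a] len 3
[q, a, u] len 3
[q, a, u, z] len 4
[z] len 1
[z, q] len 2
[z, q, e] len 3
[z, q, e, u] len 4
[z, q, e, u, k] len 5
[k, u] len 2
[k, u, q] len 3
[k, u, q, y] len 4
[k, u, q, y, b] len 5
[q, y, b, u] len 4
[u] len 1
[u] len 1
Longest all-distinct length: 5.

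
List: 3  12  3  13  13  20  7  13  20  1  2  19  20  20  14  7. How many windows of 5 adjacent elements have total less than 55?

2

[3, 12, 3, 13, 13] → sum 44  < 55 ✓
[12, 3, 13, 13, 20] → sum 61
[3, 13, 13, 20, 7] → sum 56
[13, 13, 20, 7, 13] → sum 66
[13, 20, 7, 13, 20] → sum 73
[20, 7, 13, 20, 1] → sum 61
[7, 13, 20, 1, 2] → sum 43  < 55 ✓
[13, 20, 1, 2, 19] → sum 55
[20, 1, 2, 19, 20] → sum 62
[1, 2, 19, 20, 20] → sum 62
[2, 19, 20, 20, 14] → sum 75
[19, 20, 20, 14, 7] → sum 80
2 windows satisfy the condition.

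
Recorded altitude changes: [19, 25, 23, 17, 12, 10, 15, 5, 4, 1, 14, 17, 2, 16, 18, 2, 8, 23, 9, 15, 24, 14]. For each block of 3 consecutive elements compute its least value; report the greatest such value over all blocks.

(19, 25, 23) → min 19
(25, 23, 17) → min 17
(23, 17, 12) → min 12
(17, 12, 10) → min 10
(12, 10, 15) → min 10
(10, 15, 5) → min 5
(15, 5, 4) → min 4
(5, 4, 1) → min 1
(4, 1, 14) → min 1
(1, 14, 17) → min 1
(14, 17, 2) → min 2
(17, 2, 16) → min 2
(2, 16, 18) → min 2
(16, 18, 2) → min 2
(18, 2, 8) → min 2
(2, 8, 23) → min 2
(8, 23, 9) → min 8
(23, 9, 15) → min 9
(9, 15, 24) → min 9
(15, 24, 14) → min 14
Greatest of these is 19.

19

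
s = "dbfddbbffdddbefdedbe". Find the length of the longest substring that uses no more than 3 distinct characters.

13

[d] 1 distinct, len 1
[d, b] 2 distinct, len 2
[d, b, f] 3 distinct, len 3
[d, b, f, d] 3 distinct, len 4
[d, b, f, d, d] 3 distinct, len 5
[d, b, f, d, d, b] 3 distinct, len 6
[d, b, f, d, d, b, b] 3 distinct, len 7
[d, b, f, d, d, b, b, f] 3 distinct, len 8
[d, b, f, d, d, b, b, f, f] 3 distinct, len 9
[d, b, f, d, d, b, b, f, f, d] 3 distinct, len 10
[d, b, f, d, d, b, b, f, f, d, d] 3 distinct, len 11
[d, b, f, d, d, b, b, f, f, d, d, d] 3 distinct, len 12
[d, b, f, d, d, b, b, f, f, d, d, d, b] 3 distinct, len 13
[d, d, d, b, e] 3 distinct, len 5
[b, e, f] 3 distinct, len 3
[e, f, d] 3 distinct, len 3
[e, f, d, e] 3 distinct, len 4
[e, f, d, e, d] 3 distinct, len 5
[d, e, d, b] 3 distinct, len 4
[d, e, d, b, e] 3 distinct, len 5
Longest length with ≤3 distinct: 13.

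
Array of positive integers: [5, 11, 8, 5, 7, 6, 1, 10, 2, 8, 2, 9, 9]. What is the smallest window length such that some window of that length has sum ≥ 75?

12

add 5: running sum 5 < 75
add 11: running sum 16 < 75
add 8: running sum 24 < 75
add 5: running sum 29 < 75
add 7: running sum 36 < 75
add 6: running sum 42 < 75
add 1: running sum 43 < 75
add 10: running sum 53 < 75
add 2: running sum 55 < 75
add 8: running sum 63 < 75
add 2: running sum 65 < 75
add 9: running sum 74 < 75
add 9: shortest ending here [11, 8, 5, 7, 6, 1, 10, 2, 8, 2, 9, 9] sum 78, len 12
Shortest qualifying length: 12.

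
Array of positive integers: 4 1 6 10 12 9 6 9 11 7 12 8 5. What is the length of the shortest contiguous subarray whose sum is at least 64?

Extend right; whenever the sum reaches 64, record the length and shrink from the left:
add 4: running sum 4 < 64
add 1: running sum 5 < 64
add 6: running sum 11 < 64
add 10: running sum 21 < 64
add 12: running sum 33 < 64
add 9: running sum 42 < 64
add 6: running sum 48 < 64
add 9: running sum 57 < 64
add 11: shortest ending here [1, 6, 10, 12, 9, 6, 9, 11] sum 64, len 8
add 7: shortest ending here [10, 12, 9, 6, 9, 11, 7] sum 64, len 7
add 12: shortest ending here [12, 9, 6, 9, 11, 7, 12] sum 66, len 7
add 8: shortest ending here [12, 9, 6, 9, 11, 7, 12, 8] sum 74, len 8
add 5: shortest ending here [9, 6, 9, 11, 7, 12, 8, 5] sum 67, len 8
Shortest qualifying length: 7.

7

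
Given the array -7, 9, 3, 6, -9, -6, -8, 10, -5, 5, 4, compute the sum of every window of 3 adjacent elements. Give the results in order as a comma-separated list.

(-7, 9, 3) → sum 5
(9, 3, 6) → sum 18
(3, 6, -9) → sum 0
(6, -9, -6) → sum -9
(-9, -6, -8) → sum -23
(-6, -8, 10) → sum -4
(-8, 10, -5) → sum -3
(10, -5, 5) → sum 10
(-5, 5, 4) → sum 4

5, 18, 0, -9, -23, -4, -3, 10, 4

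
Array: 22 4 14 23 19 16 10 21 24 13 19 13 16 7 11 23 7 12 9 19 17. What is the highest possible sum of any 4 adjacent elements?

77

[22, 4, 14, 23] → sum 63
[4, 14, 23, 19] → sum 60
[14, 23, 19, 16] → sum 72
[23, 19, 16, 10] → sum 68
[19, 16, 10, 21] → sum 66
[16, 10, 21, 24] → sum 71
[10, 21, 24, 13] → sum 68
[21, 24, 13, 19] → sum 77
[24, 13, 19, 13] → sum 69
[13, 19, 13, 16] → sum 61
[19, 13, 16, 7] → sum 55
[13, 16, 7, 11] → sum 47
[16, 7, 11, 23] → sum 57
[7, 11, 23, 7] → sum 48
[11, 23, 7, 12] → sum 53
[23, 7, 12, 9] → sum 51
[7, 12, 9, 19] → sum 47
[12, 9, 19, 17] → sum 57
Highest of these is 77.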